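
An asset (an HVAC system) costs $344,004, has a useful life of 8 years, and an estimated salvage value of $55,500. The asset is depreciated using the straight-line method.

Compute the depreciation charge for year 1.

Depreciable base = $344,004 − $55,500 = $288,504.
Annual expense = $288,504 / 8 = $36,063.

$36,063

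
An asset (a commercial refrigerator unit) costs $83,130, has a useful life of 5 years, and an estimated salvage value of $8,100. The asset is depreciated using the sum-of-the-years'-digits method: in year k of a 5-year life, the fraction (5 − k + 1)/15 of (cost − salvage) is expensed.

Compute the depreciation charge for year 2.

Depreciable base = $83,130 − $8,100 = $75,030.
Sum of the years' digits = 5+4+3+2+1 = 15.
Year 1: $75,030 × 5/15 = $25,010. Book value $58,120.
Year 2: $75,030 × 4/15 = $20,008. Book value $38,112.

$20,008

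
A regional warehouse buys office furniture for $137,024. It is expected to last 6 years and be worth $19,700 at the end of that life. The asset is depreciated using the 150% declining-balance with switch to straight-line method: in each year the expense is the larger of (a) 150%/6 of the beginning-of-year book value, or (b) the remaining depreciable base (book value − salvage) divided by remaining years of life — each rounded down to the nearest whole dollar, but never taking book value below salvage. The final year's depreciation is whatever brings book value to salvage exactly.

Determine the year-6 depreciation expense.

$11,828

Depreciable base = $137,024 − $19,700 = $117,324.
Year 1: DB = ⌊$137,024 × 150%/6⌋ = $34,256; SL = ⌊$117,324/6⌋ = $19,554 → take DB $34,256. Book value $102,768.
Year 2: DB = ⌊$102,768 × 150%/6⌋ = $25,692; SL = ⌊$83,068/5⌋ = $16,613 → take DB $25,692. Book value $77,076.
Year 3: DB = ⌊$77,076 × 150%/6⌋ = $19,269; SL = ⌊$57,376/4⌋ = $14,344 → take DB $19,269. Book value $57,807.
Year 4: DB = ⌊$57,807 × 150%/6⌋ = $14,451; SL = ⌊$38,107/3⌋ = $12,702 → take DB $14,451. Book value $43,356.
Year 5: DB = ⌊$43,356 × 150%/6⌋ = $10,839; SL = ⌊$23,656/2⌋ = $11,828 → take SL $11,828. Book value $31,528.
Year 6 (final): $31,528 − $19,700 = $11,828. Book value $19,700.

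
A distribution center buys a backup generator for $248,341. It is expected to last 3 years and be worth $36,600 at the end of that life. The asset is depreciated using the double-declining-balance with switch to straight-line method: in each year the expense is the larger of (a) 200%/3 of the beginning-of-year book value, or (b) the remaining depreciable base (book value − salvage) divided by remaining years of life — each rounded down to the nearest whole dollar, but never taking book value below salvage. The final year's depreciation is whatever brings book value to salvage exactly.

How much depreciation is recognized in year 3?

Depreciable base = $248,341 − $36,600 = $211,741.
Year 1: DB = ⌊$248,341 × 200%/3⌋ = $165,560; SL = ⌊$211,741/3⌋ = $70,580 → take DB $165,560. Book value $82,781.
Year 2: DB = ⌊$82,781 × 200%/3⌋ = $55,187; SL = ⌊$46,181/2⌋ = $23,090 → take DB $55,187, capped at $46,181. Book value $36,600.
Year 3 (final): $36,600 − $36,600 = $0. Book value $36,600.

$0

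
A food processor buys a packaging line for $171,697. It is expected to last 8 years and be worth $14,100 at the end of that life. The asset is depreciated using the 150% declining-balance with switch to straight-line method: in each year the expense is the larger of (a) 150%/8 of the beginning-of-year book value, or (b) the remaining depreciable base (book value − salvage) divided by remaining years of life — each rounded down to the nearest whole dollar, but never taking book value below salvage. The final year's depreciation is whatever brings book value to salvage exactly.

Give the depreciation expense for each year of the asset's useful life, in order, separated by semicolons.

$32,193; $26,157; $21,252; $17,267; $15,182; $15,182; $15,182; $15,182

Depreciable base = $171,697 − $14,100 = $157,597.
Year 1: DB = ⌊$171,697 × 150%/8⌋ = $32,193; SL = ⌊$157,597/8⌋ = $19,699 → take DB $32,193. Book value $139,504.
Year 2: DB = ⌊$139,504 × 150%/8⌋ = $26,157; SL = ⌊$125,404/7⌋ = $17,914 → take DB $26,157. Book value $113,347.
Year 3: DB = ⌊$113,347 × 150%/8⌋ = $21,252; SL = ⌊$99,247/6⌋ = $16,541 → take DB $21,252. Book value $92,095.
Year 4: DB = ⌊$92,095 × 150%/8⌋ = $17,267; SL = ⌊$77,995/5⌋ = $15,599 → take DB $17,267. Book value $74,828.
Year 5: DB = ⌊$74,828 × 150%/8⌋ = $14,030; SL = ⌊$60,728/4⌋ = $15,182 → take SL $15,182. Book value $59,646.
Year 6: DB = ⌊$59,646 × 150%/8⌋ = $11,183; SL = ⌊$45,546/3⌋ = $15,182 → take SL $15,182. Book value $44,464.
Year 7: DB = ⌊$44,464 × 150%/8⌋ = $8,337; SL = ⌊$30,364/2⌋ = $15,182 → take SL $15,182. Book value $29,282.
Year 8 (final): $29,282 − $14,100 = $15,182. Book value $14,100.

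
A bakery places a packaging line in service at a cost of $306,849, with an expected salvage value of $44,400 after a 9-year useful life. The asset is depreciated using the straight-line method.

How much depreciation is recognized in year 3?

Depreciable base = $306,849 − $44,400 = $262,449.
Annual expense = $262,449 / 9 = $29,161.

$29,161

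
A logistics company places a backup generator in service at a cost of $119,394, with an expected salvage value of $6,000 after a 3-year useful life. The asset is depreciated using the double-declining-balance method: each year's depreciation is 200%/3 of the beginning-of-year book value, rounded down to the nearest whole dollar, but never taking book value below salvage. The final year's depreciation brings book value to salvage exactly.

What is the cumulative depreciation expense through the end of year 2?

Depreciable base = $119,394 − $6,000 = $113,394.
Year 1: ⌊$119,394 × 200%/3⌋ = $79,596. Book value $39,798.
Year 2: ⌊$39,798 × 200%/3⌋ = $26,532. Book value $13,266.
Accumulated through year 2 = $119,394 − $13,266 = $106,128.

$106,128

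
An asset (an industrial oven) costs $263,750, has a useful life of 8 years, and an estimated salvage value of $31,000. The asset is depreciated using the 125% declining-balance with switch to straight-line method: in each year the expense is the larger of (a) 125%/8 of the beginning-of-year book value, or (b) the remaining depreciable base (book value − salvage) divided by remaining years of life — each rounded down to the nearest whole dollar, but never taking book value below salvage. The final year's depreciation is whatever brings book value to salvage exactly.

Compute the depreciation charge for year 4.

$25,486

Depreciable base = $263,750 − $31,000 = $232,750.
Year 1: DB = ⌊$263,750 × 125%/8⌋ = $41,210; SL = ⌊$232,750/8⌋ = $29,093 → take DB $41,210. Book value $222,540.
Year 2: DB = ⌊$222,540 × 125%/8⌋ = $34,771; SL = ⌊$191,540/7⌋ = $27,362 → take DB $34,771. Book value $187,769.
Year 3: DB = ⌊$187,769 × 125%/8⌋ = $29,338; SL = ⌊$156,769/6⌋ = $26,128 → take DB $29,338. Book value $158,431.
Year 4: DB = ⌊$158,431 × 125%/8⌋ = $24,754; SL = ⌊$127,431/5⌋ = $25,486 → take SL $25,486. Book value $132,945.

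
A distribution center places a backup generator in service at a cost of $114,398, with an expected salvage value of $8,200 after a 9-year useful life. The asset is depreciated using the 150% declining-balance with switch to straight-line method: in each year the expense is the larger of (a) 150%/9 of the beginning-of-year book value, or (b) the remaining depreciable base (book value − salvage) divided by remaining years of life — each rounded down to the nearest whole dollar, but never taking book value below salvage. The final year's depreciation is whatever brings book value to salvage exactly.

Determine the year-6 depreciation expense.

Depreciable base = $114,398 − $8,200 = $106,198.
Year 1: DB = ⌊$114,398 × 150%/9⌋ = $19,066; SL = ⌊$106,198/9⌋ = $11,799 → take DB $19,066. Book value $95,332.
Year 2: DB = ⌊$95,332 × 150%/9⌋ = $15,888; SL = ⌊$87,132/8⌋ = $10,891 → take DB $15,888. Book value $79,444.
Year 3: DB = ⌊$79,444 × 150%/9⌋ = $13,240; SL = ⌊$71,244/7⌋ = $10,177 → take DB $13,240. Book value $66,204.
Year 4: DB = ⌊$66,204 × 150%/9⌋ = $11,034; SL = ⌊$58,004/6⌋ = $9,667 → take DB $11,034. Book value $55,170.
Year 5: DB = ⌊$55,170 × 150%/9⌋ = $9,195; SL = ⌊$46,970/5⌋ = $9,394 → take SL $9,394. Book value $45,776.
Year 6: DB = ⌊$45,776 × 150%/9⌋ = $7,629; SL = ⌊$37,576/4⌋ = $9,394 → take SL $9,394. Book value $36,382.

$9,394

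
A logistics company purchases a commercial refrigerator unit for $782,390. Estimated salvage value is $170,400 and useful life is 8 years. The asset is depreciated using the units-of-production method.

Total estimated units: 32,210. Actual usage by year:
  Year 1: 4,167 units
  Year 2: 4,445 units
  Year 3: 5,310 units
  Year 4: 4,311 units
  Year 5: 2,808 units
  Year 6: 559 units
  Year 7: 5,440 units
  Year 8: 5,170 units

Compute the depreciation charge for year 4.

$81,909

Depreciable base = $782,390 − $170,400 = $611,990.
Rate = $611,990 / 32,210 units = $19 per unit.
Year 1: 4,167 × $19 = $79,173. Book value $703,217.
Year 2: 4,445 × $19 = $84,455. Book value $618,762.
Year 3: 5,310 × $19 = $100,890. Book value $517,872.
Year 4: 4,311 × $19 = $81,909. Book value $435,963.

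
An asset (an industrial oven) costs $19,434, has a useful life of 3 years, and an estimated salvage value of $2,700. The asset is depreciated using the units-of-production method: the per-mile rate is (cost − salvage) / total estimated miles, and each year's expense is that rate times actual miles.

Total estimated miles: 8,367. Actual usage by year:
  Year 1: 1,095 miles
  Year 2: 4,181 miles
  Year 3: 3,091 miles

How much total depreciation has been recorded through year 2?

$10,552

Depreciable base = $19,434 − $2,700 = $16,734.
Rate = $16,734 / 8,367 miles = $2 per mile.
Year 1: 1,095 × $2 = $2,190. Book value $17,244.
Year 2: 4,181 × $2 = $8,362. Book value $8,882.
Accumulated through year 2 = $19,434 − $8,882 = $10,552.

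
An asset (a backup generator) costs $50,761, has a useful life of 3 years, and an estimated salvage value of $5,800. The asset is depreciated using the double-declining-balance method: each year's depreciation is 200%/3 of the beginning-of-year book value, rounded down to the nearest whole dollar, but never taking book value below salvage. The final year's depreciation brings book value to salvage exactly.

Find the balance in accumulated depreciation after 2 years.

Depreciable base = $50,761 − $5,800 = $44,961.
Year 1: ⌊$50,761 × 200%/3⌋ = $33,840. Book value $16,921.
Year 2: ⌊$16,921 × 200%/3⌋ = $11,280, capped at $11,121. Book value $5,800.
Accumulated through year 2 = $50,761 − $5,800 = $44,961.

$44,961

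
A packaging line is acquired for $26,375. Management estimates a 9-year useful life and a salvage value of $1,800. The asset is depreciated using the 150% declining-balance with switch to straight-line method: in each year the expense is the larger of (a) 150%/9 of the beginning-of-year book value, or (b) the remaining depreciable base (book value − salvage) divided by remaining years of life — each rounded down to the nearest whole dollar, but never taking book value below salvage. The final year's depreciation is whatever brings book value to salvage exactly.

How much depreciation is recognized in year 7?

$2,184

Depreciable base = $26,375 − $1,800 = $24,575.
Year 1: DB = ⌊$26,375 × 150%/9⌋ = $4,395; SL = ⌊$24,575/9⌋ = $2,730 → take DB $4,395. Book value $21,980.
Year 2: DB = ⌊$21,980 × 150%/9⌋ = $3,663; SL = ⌊$20,180/8⌋ = $2,522 → take DB $3,663. Book value $18,317.
Year 3: DB = ⌊$18,317 × 150%/9⌋ = $3,052; SL = ⌊$16,517/7⌋ = $2,359 → take DB $3,052. Book value $15,265.
Year 4: DB = ⌊$15,265 × 150%/9⌋ = $2,544; SL = ⌊$13,465/6⌋ = $2,244 → take DB $2,544. Book value $12,721.
Year 5: DB = ⌊$12,721 × 150%/9⌋ = $2,120; SL = ⌊$10,921/5⌋ = $2,184 → take SL $2,184. Book value $10,537.
Year 6: DB = ⌊$10,537 × 150%/9⌋ = $1,756; SL = ⌊$8,737/4⌋ = $2,184 → take SL $2,184. Book value $8,353.
Year 7: DB = ⌊$8,353 × 150%/9⌋ = $1,392; SL = ⌊$6,553/3⌋ = $2,184 → take SL $2,184. Book value $6,169.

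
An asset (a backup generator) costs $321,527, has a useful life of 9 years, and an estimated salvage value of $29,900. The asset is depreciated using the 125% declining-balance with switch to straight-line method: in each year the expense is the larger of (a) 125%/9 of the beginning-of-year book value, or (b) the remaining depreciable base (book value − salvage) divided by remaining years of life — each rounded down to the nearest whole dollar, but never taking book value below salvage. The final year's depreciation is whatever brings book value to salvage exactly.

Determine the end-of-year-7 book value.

$88,368

Depreciable base = $321,527 − $29,900 = $291,627.
Year 1: DB = ⌊$321,527 × 125%/9⌋ = $44,656; SL = ⌊$291,627/9⌋ = $32,403 → take DB $44,656. Book value $276,871.
Year 2: DB = ⌊$276,871 × 125%/9⌋ = $38,454; SL = ⌊$246,971/8⌋ = $30,871 → take DB $38,454. Book value $238,417.
Year 3: DB = ⌊$238,417 × 125%/9⌋ = $33,113; SL = ⌊$208,517/7⌋ = $29,788 → take DB $33,113. Book value $205,304.
Year 4: DB = ⌊$205,304 × 125%/9⌋ = $28,514; SL = ⌊$175,404/6⌋ = $29,234 → take SL $29,234. Book value $176,070.
Year 5: DB = ⌊$176,070 × 125%/9⌋ = $24,454; SL = ⌊$146,170/5⌋ = $29,234 → take SL $29,234. Book value $146,836.
Year 6: DB = ⌊$146,836 × 125%/9⌋ = $20,393; SL = ⌊$116,936/4⌋ = $29,234 → take SL $29,234. Book value $117,602.
Year 7: DB = ⌊$117,602 × 125%/9⌋ = $16,333; SL = ⌊$87,702/3⌋ = $29,234 → take SL $29,234. Book value $88,368.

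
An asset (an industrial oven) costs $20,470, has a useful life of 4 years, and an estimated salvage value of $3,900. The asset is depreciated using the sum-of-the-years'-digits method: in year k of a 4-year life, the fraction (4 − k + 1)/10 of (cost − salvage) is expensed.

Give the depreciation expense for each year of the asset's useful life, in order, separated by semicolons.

$6,628; $4,971; $3,314; $1,657

Depreciable base = $20,470 − $3,900 = $16,570.
Sum of the years' digits = 4+3+2+1 = 10.
Year 1: $16,570 × 4/10 = $6,628. Book value $13,842.
Year 2: $16,570 × 3/10 = $4,971. Book value $8,871.
Year 3: $16,570 × 2/10 = $3,314. Book value $5,557.
Year 4: $16,570 × 1/10 = $1,657. Book value $3,900.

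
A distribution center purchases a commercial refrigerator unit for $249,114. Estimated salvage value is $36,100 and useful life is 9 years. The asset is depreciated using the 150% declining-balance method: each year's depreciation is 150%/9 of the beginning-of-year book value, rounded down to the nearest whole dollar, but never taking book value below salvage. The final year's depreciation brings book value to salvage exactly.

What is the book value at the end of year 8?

Depreciable base = $249,114 − $36,100 = $213,014.
Year 1: ⌊$249,114 × 150%/9⌋ = $41,519. Book value $207,595.
Year 2: ⌊$207,595 × 150%/9⌋ = $34,599. Book value $172,996.
Year 3: ⌊$172,996 × 150%/9⌋ = $28,832. Book value $144,164.
Year 4: ⌊$144,164 × 150%/9⌋ = $24,027. Book value $120,137.
Year 5: ⌊$120,137 × 150%/9⌋ = $20,022. Book value $100,115.
Year 6: ⌊$100,115 × 150%/9⌋ = $16,685. Book value $83,430.
Year 7: ⌊$83,430 × 150%/9⌋ = $13,905. Book value $69,525.
Year 8: ⌊$69,525 × 150%/9⌋ = $11,587. Book value $57,938.

$57,938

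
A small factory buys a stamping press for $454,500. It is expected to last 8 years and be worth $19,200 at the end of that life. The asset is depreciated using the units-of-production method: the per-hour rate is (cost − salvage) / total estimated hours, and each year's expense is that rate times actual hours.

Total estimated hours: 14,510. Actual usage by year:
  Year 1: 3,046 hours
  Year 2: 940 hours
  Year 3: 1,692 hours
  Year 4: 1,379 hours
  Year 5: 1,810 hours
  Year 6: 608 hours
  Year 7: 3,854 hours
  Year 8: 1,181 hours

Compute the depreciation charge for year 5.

$54,300

Depreciable base = $454,500 − $19,200 = $435,300.
Rate = $435,300 / 14,510 hours = $30 per hour.
Year 1: 3,046 × $30 = $91,380. Book value $363,120.
Year 2: 940 × $30 = $28,200. Book value $334,920.
Year 3: 1,692 × $30 = $50,760. Book value $284,160.
Year 4: 1,379 × $30 = $41,370. Book value $242,790.
Year 5: 1,810 × $30 = $54,300. Book value $188,490.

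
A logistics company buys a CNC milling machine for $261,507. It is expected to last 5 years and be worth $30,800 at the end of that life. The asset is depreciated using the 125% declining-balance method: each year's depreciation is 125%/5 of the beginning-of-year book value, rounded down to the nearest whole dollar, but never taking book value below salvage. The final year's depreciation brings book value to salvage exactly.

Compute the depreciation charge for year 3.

$36,774

Depreciable base = $261,507 − $30,800 = $230,707.
Year 1: ⌊$261,507 × 125%/5⌋ = $65,376. Book value $196,131.
Year 2: ⌊$196,131 × 125%/5⌋ = $49,032. Book value $147,099.
Year 3: ⌊$147,099 × 125%/5⌋ = $36,774. Book value $110,325.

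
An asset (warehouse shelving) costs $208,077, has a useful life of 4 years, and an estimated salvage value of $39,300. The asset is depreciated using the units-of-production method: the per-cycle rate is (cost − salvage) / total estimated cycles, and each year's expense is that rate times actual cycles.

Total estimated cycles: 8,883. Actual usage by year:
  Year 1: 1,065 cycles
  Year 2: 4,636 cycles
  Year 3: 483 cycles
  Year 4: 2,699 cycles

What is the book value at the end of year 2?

$99,758

Depreciable base = $208,077 − $39,300 = $168,777.
Rate = $168,777 / 8,883 cycles = $19 per cycle.
Year 1: 1,065 × $19 = $20,235. Book value $187,842.
Year 2: 4,636 × $19 = $88,084. Book value $99,758.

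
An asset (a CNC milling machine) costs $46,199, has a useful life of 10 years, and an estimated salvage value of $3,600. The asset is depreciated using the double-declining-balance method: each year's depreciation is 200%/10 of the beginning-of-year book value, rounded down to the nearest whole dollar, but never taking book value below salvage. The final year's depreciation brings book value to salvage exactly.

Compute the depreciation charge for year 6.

Depreciable base = $46,199 − $3,600 = $42,599.
Year 1: ⌊$46,199 × 200%/10⌋ = $9,239. Book value $36,960.
Year 2: ⌊$36,960 × 200%/10⌋ = $7,392. Book value $29,568.
Year 3: ⌊$29,568 × 200%/10⌋ = $5,913. Book value $23,655.
Year 4: ⌊$23,655 × 200%/10⌋ = $4,731. Book value $18,924.
Year 5: ⌊$18,924 × 200%/10⌋ = $3,784. Book value $15,140.
Year 6: ⌊$15,140 × 200%/10⌋ = $3,028. Book value $12,112.

$3,028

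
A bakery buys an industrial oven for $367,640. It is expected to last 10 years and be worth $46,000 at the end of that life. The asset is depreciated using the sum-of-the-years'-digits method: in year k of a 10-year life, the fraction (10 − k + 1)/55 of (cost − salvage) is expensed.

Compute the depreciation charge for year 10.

Depreciable base = $367,640 − $46,000 = $321,640.
Sum of the years' digits = 10+9+8+7+6+5+4+3+2+1 = 55.
Year 1: $321,640 × 10/55 = $58,480. Book value $309,160.
Year 2: $321,640 × 9/55 = $52,632. Book value $256,528.
Year 3: $321,640 × 8/55 = $46,784. Book value $209,744.
Year 4: $321,640 × 7/55 = $40,936. Book value $168,808.
Year 5: $321,640 × 6/55 = $35,088. Book value $133,720.
Year 6: $321,640 × 5/55 = $29,240. Book value $104,480.
Year 7: $321,640 × 4/55 = $23,392. Book value $81,088.
Year 8: $321,640 × 3/55 = $17,544. Book value $63,544.
Year 9: $321,640 × 2/55 = $11,696. Book value $51,848.
Year 10: $321,640 × 1/55 = $5,848. Book value $46,000.

$5,848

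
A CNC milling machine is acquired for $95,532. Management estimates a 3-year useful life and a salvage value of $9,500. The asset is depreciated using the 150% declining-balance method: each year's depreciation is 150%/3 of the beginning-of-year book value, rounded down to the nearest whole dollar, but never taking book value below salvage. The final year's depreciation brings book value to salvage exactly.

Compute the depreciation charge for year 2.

Depreciable base = $95,532 − $9,500 = $86,032.
Year 1: ⌊$95,532 × 150%/3⌋ = $47,766. Book value $47,766.
Year 2: ⌊$47,766 × 150%/3⌋ = $23,883. Book value $23,883.

$23,883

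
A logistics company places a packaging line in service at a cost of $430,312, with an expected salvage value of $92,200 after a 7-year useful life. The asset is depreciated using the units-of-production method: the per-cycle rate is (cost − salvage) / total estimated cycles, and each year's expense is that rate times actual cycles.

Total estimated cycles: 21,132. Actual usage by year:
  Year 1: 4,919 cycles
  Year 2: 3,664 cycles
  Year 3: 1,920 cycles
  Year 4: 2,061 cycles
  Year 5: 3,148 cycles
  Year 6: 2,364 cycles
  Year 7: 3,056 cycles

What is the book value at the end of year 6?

$141,096

Depreciable base = $430,312 − $92,200 = $338,112.
Rate = $338,112 / 21,132 cycles = $16 per cycle.
Year 1: 4,919 × $16 = $78,704. Book value $351,608.
Year 2: 3,664 × $16 = $58,624. Book value $292,984.
Year 3: 1,920 × $16 = $30,720. Book value $262,264.
Year 4: 2,061 × $16 = $32,976. Book value $229,288.
Year 5: 3,148 × $16 = $50,368. Book value $178,920.
Year 6: 2,364 × $16 = $37,824. Book value $141,096.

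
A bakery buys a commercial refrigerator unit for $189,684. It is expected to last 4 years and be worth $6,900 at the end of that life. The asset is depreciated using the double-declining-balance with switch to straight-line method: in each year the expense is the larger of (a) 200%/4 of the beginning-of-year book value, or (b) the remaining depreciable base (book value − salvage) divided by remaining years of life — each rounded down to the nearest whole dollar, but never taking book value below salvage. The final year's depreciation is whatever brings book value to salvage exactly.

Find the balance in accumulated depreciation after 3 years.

Depreciable base = $189,684 − $6,900 = $182,784.
Year 1: DB = ⌊$189,684 × 200%/4⌋ = $94,842; SL = ⌊$182,784/4⌋ = $45,696 → take DB $94,842. Book value $94,842.
Year 2: DB = ⌊$94,842 × 200%/4⌋ = $47,421; SL = ⌊$87,942/3⌋ = $29,314 → take DB $47,421. Book value $47,421.
Year 3: DB = ⌊$47,421 × 200%/4⌋ = $23,710; SL = ⌊$40,521/2⌋ = $20,260 → take DB $23,710. Book value $23,711.
Accumulated through year 3 = $189,684 − $23,711 = $165,973.

$165,973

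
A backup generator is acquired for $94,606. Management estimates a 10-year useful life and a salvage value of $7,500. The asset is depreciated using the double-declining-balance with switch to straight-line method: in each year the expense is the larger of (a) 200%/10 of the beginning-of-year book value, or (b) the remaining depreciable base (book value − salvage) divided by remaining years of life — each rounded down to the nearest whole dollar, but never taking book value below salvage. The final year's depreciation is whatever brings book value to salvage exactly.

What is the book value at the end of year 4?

$38,752

Depreciable base = $94,606 − $7,500 = $87,106.
Year 1: DB = ⌊$94,606 × 200%/10⌋ = $18,921; SL = ⌊$87,106/10⌋ = $8,710 → take DB $18,921. Book value $75,685.
Year 2: DB = ⌊$75,685 × 200%/10⌋ = $15,137; SL = ⌊$68,185/9⌋ = $7,576 → take DB $15,137. Book value $60,548.
Year 3: DB = ⌊$60,548 × 200%/10⌋ = $12,109; SL = ⌊$53,048/8⌋ = $6,631 → take DB $12,109. Book value $48,439.
Year 4: DB = ⌊$48,439 × 200%/10⌋ = $9,687; SL = ⌊$40,939/7⌋ = $5,848 → take DB $9,687. Book value $38,752.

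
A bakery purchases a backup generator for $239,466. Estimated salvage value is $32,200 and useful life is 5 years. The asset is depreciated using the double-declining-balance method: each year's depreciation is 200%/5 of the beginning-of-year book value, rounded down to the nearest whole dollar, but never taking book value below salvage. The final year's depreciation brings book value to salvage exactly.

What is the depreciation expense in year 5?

Depreciable base = $239,466 − $32,200 = $207,266.
Year 1: ⌊$239,466 × 200%/5⌋ = $95,786. Book value $143,680.
Year 2: ⌊$143,680 × 200%/5⌋ = $57,472. Book value $86,208.
Year 3: ⌊$86,208 × 200%/5⌋ = $34,483. Book value $51,725.
Year 4: ⌊$51,725 × 200%/5⌋ = $20,690, capped at $19,525. Book value $32,200.
Year 5 (final): $32,200 − $32,200 = $0. Book value $32,200.

$0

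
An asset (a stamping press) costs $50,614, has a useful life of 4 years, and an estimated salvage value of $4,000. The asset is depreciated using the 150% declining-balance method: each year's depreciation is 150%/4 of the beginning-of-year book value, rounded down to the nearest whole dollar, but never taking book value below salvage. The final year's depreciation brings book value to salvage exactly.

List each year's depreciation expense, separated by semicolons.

Depreciable base = $50,614 − $4,000 = $46,614.
Year 1: ⌊$50,614 × 150%/4⌋ = $18,980. Book value $31,634.
Year 2: ⌊$31,634 × 150%/4⌋ = $11,862. Book value $19,772.
Year 3: ⌊$19,772 × 150%/4⌋ = $7,414. Book value $12,358.
Year 4 (final): $12,358 − $4,000 = $8,358. Book value $4,000.

$18,980; $11,862; $7,414; $8,358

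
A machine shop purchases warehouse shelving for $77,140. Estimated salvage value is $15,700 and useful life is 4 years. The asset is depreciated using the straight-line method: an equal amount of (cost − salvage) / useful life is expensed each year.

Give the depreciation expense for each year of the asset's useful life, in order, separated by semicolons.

$15,360; $15,360; $15,360; $15,360

Depreciable base = $77,140 − $15,700 = $61,440.
Annual expense = $61,440 / 4 = $15,360.
End of year 1: book value $61,780.
End of year 2: book value $46,420.
End of year 3: book value $31,060.
End of year 4: book value $15,700.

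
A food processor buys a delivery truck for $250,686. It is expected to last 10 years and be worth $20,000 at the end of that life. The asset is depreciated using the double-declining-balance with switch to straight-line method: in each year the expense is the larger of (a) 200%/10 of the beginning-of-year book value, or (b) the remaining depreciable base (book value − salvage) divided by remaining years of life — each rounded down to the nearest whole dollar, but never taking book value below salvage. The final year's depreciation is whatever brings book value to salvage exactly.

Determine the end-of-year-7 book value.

Depreciable base = $250,686 − $20,000 = $230,686.
Year 1: DB = ⌊$250,686 × 200%/10⌋ = $50,137; SL = ⌊$230,686/10⌋ = $23,068 → take DB $50,137. Book value $200,549.
Year 2: DB = ⌊$200,549 × 200%/10⌋ = $40,109; SL = ⌊$180,549/9⌋ = $20,061 → take DB $40,109. Book value $160,440.
Year 3: DB = ⌊$160,440 × 200%/10⌋ = $32,088; SL = ⌊$140,440/8⌋ = $17,555 → take DB $32,088. Book value $128,352.
Year 4: DB = ⌊$128,352 × 200%/10⌋ = $25,670; SL = ⌊$108,352/7⌋ = $15,478 → take DB $25,670. Book value $102,682.
Year 5: DB = ⌊$102,682 × 200%/10⌋ = $20,536; SL = ⌊$82,682/6⌋ = $13,780 → take DB $20,536. Book value $82,146.
Year 6: DB = ⌊$82,146 × 200%/10⌋ = $16,429; SL = ⌊$62,146/5⌋ = $12,429 → take DB $16,429. Book value $65,717.
Year 7: DB = ⌊$65,717 × 200%/10⌋ = $13,143; SL = ⌊$45,717/4⌋ = $11,429 → take DB $13,143. Book value $52,574.

$52,574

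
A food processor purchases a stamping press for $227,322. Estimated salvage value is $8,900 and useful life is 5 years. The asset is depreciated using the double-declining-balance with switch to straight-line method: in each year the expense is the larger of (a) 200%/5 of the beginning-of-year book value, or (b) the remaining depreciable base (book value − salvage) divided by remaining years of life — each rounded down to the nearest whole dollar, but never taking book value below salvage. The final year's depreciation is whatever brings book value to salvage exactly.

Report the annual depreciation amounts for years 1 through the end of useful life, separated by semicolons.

Depreciable base = $227,322 − $8,900 = $218,422.
Year 1: DB = ⌊$227,322 × 200%/5⌋ = $90,928; SL = ⌊$218,422/5⌋ = $43,684 → take DB $90,928. Book value $136,394.
Year 2: DB = ⌊$136,394 × 200%/5⌋ = $54,557; SL = ⌊$127,494/4⌋ = $31,873 → take DB $54,557. Book value $81,837.
Year 3: DB = ⌊$81,837 × 200%/5⌋ = $32,734; SL = ⌊$72,937/3⌋ = $24,312 → take DB $32,734. Book value $49,103.
Year 4: DB = ⌊$49,103 × 200%/5⌋ = $19,641; SL = ⌊$40,203/2⌋ = $20,101 → take SL $20,101. Book value $29,002.
Year 5 (final): $29,002 − $8,900 = $20,102. Book value $8,900.

$90,928; $54,557; $32,734; $20,101; $20,102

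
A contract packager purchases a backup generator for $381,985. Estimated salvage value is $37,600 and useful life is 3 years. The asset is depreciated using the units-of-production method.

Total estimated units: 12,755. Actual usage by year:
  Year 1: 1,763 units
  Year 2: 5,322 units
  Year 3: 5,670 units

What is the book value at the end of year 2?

$190,690

Depreciable base = $381,985 − $37,600 = $344,385.
Rate = $344,385 / 12,755 units = $27 per unit.
Year 1: 1,763 × $27 = $47,601. Book value $334,384.
Year 2: 5,322 × $27 = $143,694. Book value $190,690.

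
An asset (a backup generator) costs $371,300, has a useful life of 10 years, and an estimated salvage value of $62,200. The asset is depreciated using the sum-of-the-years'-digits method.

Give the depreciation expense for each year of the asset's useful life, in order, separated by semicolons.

Depreciable base = $371,300 − $62,200 = $309,100.
Sum of the years' digits = 10+9+8+7+6+5+4+3+2+1 = 55.
Year 1: $309,100 × 10/55 = $56,200. Book value $315,100.
Year 2: $309,100 × 9/55 = $50,580. Book value $264,520.
Year 3: $309,100 × 8/55 = $44,960. Book value $219,560.
Year 4: $309,100 × 7/55 = $39,340. Book value $180,220.
Year 5: $309,100 × 6/55 = $33,720. Book value $146,500.
Year 6: $309,100 × 5/55 = $28,100. Book value $118,400.
Year 7: $309,100 × 4/55 = $22,480. Book value $95,920.
Year 8: $309,100 × 3/55 = $16,860. Book value $79,060.
Year 9: $309,100 × 2/55 = $11,240. Book value $67,820.
Year 10: $309,100 × 1/55 = $5,620. Book value $62,200.

$56,200; $50,580; $44,960; $39,340; $33,720; $28,100; $22,480; $16,860; $11,240; $5,620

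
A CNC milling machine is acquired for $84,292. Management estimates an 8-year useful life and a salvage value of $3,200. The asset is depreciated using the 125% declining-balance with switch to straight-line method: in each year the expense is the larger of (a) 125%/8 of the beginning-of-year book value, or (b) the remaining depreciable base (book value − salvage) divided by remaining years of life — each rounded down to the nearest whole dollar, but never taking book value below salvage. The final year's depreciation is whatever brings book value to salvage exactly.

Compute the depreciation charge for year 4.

$9,468

Depreciable base = $84,292 − $3,200 = $81,092.
Year 1: DB = ⌊$84,292 × 125%/8⌋ = $13,170; SL = ⌊$81,092/8⌋ = $10,136 → take DB $13,170. Book value $71,122.
Year 2: DB = ⌊$71,122 × 125%/8⌋ = $11,112; SL = ⌊$67,922/7⌋ = $9,703 → take DB $11,112. Book value $60,010.
Year 3: DB = ⌊$60,010 × 125%/8⌋ = $9,376; SL = ⌊$56,810/6⌋ = $9,468 → take SL $9,468. Book value $50,542.
Year 4: DB = ⌊$50,542 × 125%/8⌋ = $7,897; SL = ⌊$47,342/5⌋ = $9,468 → take SL $9,468. Book value $41,074.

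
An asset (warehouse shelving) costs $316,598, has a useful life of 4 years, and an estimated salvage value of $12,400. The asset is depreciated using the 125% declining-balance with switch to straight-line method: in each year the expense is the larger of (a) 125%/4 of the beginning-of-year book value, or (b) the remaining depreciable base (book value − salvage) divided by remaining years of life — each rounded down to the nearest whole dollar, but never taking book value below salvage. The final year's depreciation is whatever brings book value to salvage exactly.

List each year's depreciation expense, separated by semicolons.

$98,936; $68,420; $68,421; $68,421

Depreciable base = $316,598 − $12,400 = $304,198.
Year 1: DB = ⌊$316,598 × 125%/4⌋ = $98,936; SL = ⌊$304,198/4⌋ = $76,049 → take DB $98,936. Book value $217,662.
Year 2: DB = ⌊$217,662 × 125%/4⌋ = $68,019; SL = ⌊$205,262/3⌋ = $68,420 → take SL $68,420. Book value $149,242.
Year 3: DB = ⌊$149,242 × 125%/4⌋ = $46,638; SL = ⌊$136,842/2⌋ = $68,421 → take SL $68,421. Book value $80,821.
Year 4 (final): $80,821 − $12,400 = $68,421. Book value $12,400.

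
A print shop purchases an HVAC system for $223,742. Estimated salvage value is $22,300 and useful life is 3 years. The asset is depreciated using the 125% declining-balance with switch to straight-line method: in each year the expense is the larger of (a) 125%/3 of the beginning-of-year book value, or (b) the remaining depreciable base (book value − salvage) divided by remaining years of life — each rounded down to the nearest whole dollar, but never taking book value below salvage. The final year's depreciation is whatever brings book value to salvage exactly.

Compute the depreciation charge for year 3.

$53,835

Depreciable base = $223,742 − $22,300 = $201,442.
Year 1: DB = ⌊$223,742 × 125%/3⌋ = $93,225; SL = ⌊$201,442/3⌋ = $67,147 → take DB $93,225. Book value $130,517.
Year 2: DB = ⌊$130,517 × 125%/3⌋ = $54,382; SL = ⌊$108,217/2⌋ = $54,108 → take DB $54,382. Book value $76,135.
Year 3 (final): $76,135 − $22,300 = $53,835. Book value $22,300.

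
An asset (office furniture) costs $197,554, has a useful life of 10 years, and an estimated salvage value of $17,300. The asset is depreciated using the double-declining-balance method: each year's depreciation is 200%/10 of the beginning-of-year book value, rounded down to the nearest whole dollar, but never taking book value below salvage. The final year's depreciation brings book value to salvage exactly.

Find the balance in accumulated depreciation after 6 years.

Depreciable base = $197,554 − $17,300 = $180,254.
Year 1: ⌊$197,554 × 200%/10⌋ = $39,510. Book value $158,044.
Year 2: ⌊$158,044 × 200%/10⌋ = $31,608. Book value $126,436.
Year 3: ⌊$126,436 × 200%/10⌋ = $25,287. Book value $101,149.
Year 4: ⌊$101,149 × 200%/10⌋ = $20,229. Book value $80,920.
Year 5: ⌊$80,920 × 200%/10⌋ = $16,184. Book value $64,736.
Year 6: ⌊$64,736 × 200%/10⌋ = $12,947. Book value $51,789.
Accumulated through year 6 = $197,554 − $51,789 = $145,765.

$145,765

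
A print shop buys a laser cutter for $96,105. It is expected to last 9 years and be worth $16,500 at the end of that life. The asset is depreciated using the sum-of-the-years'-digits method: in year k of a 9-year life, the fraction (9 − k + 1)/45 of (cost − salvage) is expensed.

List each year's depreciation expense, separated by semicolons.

$15,921; $14,152; $12,383; $10,614; $8,845; $7,076; $5,307; $3,538; $1,769

Depreciable base = $96,105 − $16,500 = $79,605.
Sum of the years' digits = 9+8+7+6+5+4+3+2+1 = 45.
Year 1: $79,605 × 9/45 = $15,921. Book value $80,184.
Year 2: $79,605 × 8/45 = $14,152. Book value $66,032.
Year 3: $79,605 × 7/45 = $12,383. Book value $53,649.
Year 4: $79,605 × 6/45 = $10,614. Book value $43,035.
Year 5: $79,605 × 5/45 = $8,845. Book value $34,190.
Year 6: $79,605 × 4/45 = $7,076. Book value $27,114.
Year 7: $79,605 × 3/45 = $5,307. Book value $21,807.
Year 8: $79,605 × 2/45 = $3,538. Book value $18,269.
Year 9: $79,605 × 1/45 = $1,769. Book value $16,500.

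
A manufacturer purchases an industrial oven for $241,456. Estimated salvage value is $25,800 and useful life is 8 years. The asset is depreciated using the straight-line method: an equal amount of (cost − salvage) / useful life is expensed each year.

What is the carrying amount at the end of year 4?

$133,628

Depreciable base = $241,456 − $25,800 = $215,656.
Annual expense = $215,656 / 8 = $26,957.
End of year 1: book value $214,499.
End of year 2: book value $187,542.
End of year 3: book value $160,585.
End of year 4: book value $133,628.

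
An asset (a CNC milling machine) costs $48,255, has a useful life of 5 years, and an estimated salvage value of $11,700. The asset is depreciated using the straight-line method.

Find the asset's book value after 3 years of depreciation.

Depreciable base = $48,255 − $11,700 = $36,555.
Annual expense = $36,555 / 5 = $7,311.
End of year 1: book value $40,944.
End of year 2: book value $33,633.
End of year 3: book value $26,322.

$26,322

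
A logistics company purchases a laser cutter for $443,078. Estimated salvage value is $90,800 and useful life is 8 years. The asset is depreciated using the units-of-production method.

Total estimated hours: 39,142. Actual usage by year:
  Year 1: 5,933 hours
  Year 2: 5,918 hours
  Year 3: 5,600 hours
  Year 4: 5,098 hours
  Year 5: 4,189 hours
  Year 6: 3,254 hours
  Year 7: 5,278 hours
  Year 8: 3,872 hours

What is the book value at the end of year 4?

Depreciable base = $443,078 − $90,800 = $352,278.
Rate = $352,278 / 39,142 hours = $9 per hour.
Year 1: 5,933 × $9 = $53,397. Book value $389,681.
Year 2: 5,918 × $9 = $53,262. Book value $336,419.
Year 3: 5,600 × $9 = $50,400. Book value $286,019.
Year 4: 5,098 × $9 = $45,882. Book value $240,137.

$240,137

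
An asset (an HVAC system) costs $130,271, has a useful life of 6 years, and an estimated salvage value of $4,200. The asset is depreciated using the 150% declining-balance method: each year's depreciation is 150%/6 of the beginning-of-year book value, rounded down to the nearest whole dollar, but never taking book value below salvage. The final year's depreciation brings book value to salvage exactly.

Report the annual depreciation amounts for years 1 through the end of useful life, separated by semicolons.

$32,567; $24,426; $18,319; $13,739; $10,305; $26,715

Depreciable base = $130,271 − $4,200 = $126,071.
Year 1: ⌊$130,271 × 150%/6⌋ = $32,567. Book value $97,704.
Year 2: ⌊$97,704 × 150%/6⌋ = $24,426. Book value $73,278.
Year 3: ⌊$73,278 × 150%/6⌋ = $18,319. Book value $54,959.
Year 4: ⌊$54,959 × 150%/6⌋ = $13,739. Book value $41,220.
Year 5: ⌊$41,220 × 150%/6⌋ = $10,305. Book value $30,915.
Year 6 (final): $30,915 − $4,200 = $26,715. Book value $4,200.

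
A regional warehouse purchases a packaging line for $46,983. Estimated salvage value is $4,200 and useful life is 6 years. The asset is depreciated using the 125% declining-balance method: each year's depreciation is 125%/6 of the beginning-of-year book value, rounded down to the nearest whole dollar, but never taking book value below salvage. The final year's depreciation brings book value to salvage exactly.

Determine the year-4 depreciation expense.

$4,856

Depreciable base = $46,983 − $4,200 = $42,783.
Year 1: ⌊$46,983 × 125%/6⌋ = $9,788. Book value $37,195.
Year 2: ⌊$37,195 × 125%/6⌋ = $7,748. Book value $29,447.
Year 3: ⌊$29,447 × 125%/6⌋ = $6,134. Book value $23,313.
Year 4: ⌊$23,313 × 125%/6⌋ = $4,856. Book value $18,457.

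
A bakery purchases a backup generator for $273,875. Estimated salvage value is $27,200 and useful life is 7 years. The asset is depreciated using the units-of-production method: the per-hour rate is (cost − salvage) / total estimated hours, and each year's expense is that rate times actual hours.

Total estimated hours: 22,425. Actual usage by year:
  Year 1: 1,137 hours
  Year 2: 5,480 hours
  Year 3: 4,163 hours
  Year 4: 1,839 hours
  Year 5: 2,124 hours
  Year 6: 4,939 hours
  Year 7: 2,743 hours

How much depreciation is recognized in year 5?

$23,364

Depreciable base = $273,875 − $27,200 = $246,675.
Rate = $246,675 / 22,425 hours = $11 per hour.
Year 1: 1,137 × $11 = $12,507. Book value $261,368.
Year 2: 5,480 × $11 = $60,280. Book value $201,088.
Year 3: 4,163 × $11 = $45,793. Book value $155,295.
Year 4: 1,839 × $11 = $20,229. Book value $135,066.
Year 5: 2,124 × $11 = $23,364. Book value $111,702.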